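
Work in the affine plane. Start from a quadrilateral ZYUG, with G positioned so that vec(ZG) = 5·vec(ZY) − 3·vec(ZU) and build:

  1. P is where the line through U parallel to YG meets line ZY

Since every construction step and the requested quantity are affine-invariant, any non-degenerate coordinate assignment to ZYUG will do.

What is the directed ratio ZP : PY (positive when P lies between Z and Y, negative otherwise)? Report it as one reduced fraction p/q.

Choose coordinates Z = (0, 0), Y = (1, 0), U = (0, 1), G = (5, -3).
1. P is where the line through U parallel to YG meets line ZY ⇒ P = (4/3, 0)
P = Z + t·(Y−Z) with t = 4/3, so ZP:PY = t:(1−t) = 4/3:-1/3

ZP:PY = -4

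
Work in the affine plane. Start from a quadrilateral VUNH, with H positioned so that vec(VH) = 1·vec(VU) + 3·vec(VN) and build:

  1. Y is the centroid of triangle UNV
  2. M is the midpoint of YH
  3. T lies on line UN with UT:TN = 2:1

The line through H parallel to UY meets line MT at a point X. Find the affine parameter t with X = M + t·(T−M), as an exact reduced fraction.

Assign V = (0, 0), U = (1, 0), N = (0, 1), H = (1, 3) — the answer is frame-independent, so this choice is without loss of generality.
1. Y is the centroid of triangle UNV ⇒ Y = (1/3, 1/3)
2. M is the midpoint of YH ⇒ M = (2/3, 5/3)
3. T lies on line UN with UT:TN = 2:1 ⇒ T = (1/3, 2/3)
through H parallel to UY: direction (-2/3, 1/3); meets MT at X = (23/21, 62/21)
X = M + t·(T−M) with t = -9/7

t = -9/7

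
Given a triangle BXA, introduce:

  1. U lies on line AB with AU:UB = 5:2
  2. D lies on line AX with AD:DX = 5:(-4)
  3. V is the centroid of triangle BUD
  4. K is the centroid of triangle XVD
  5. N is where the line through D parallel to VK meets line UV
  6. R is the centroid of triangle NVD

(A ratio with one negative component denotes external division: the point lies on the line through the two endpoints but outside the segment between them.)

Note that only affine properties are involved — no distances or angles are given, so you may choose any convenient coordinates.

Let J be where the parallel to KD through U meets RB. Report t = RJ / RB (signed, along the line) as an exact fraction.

Choose coordinates B = (0, 0), X = (1, 0), A = (0, 1).
1. U lies on line AB with AU:UB = 5:2 ⇒ U = (0, 2/7)
2. D lies on line AX with AD:DX = 5:(-4) ⇒ D = (5, -4)
3. V is the centroid of triangle BUD ⇒ V = (5/3, -26/21)
4. K is the centroid of triangle XVD ⇒ K = (23/9, -110/63)
5. N is where the line through D parallel to VK meets line UV ⇒ N = (25/6, -74/21)
6. R is the centroid of triangle NVD ⇒ R = (65/18, -184/63)
through U parallel to KD: direction (22/9, -142/63); meets RB at J = (1430/567, -8096/3969)
J = R + t·(B−R) with t = 19/63

t = 19/63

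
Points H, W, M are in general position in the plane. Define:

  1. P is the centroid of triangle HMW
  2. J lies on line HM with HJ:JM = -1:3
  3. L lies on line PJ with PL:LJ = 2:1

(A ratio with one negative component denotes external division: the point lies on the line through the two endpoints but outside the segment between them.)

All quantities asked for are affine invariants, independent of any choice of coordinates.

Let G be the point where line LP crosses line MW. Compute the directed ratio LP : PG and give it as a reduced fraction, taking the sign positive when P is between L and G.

Work in coordinates with H = (0, 0), W = (1, 0), M = (0, 1).
1. P is the centroid of triangle HMW ⇒ P = (1/3, 1/3)
2. J lies on line HM with HJ:JM = -1:3 ⇒ J = (0, -1/2)
3. L lies on line PJ with PL:LJ = 2:1 ⇒ L = (1/9, -2/9)
line LP meets MW at G = (3/7, 4/7)
P = L + t·(G−L) with t = 7/10, so LP:PG = 7/10:3/10

LP:PG = 7/3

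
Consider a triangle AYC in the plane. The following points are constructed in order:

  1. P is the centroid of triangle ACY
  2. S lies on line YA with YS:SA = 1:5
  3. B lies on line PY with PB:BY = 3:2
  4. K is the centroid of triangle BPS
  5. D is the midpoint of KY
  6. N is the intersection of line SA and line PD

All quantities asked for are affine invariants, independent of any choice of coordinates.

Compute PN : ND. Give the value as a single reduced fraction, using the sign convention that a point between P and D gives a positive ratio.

PN:ND = -30/7

Set A = (0, 0), Y = (1, 0), C = (0, 1); any affine frame gives the same invariant.
1. P is the centroid of triangle ACY ⇒ P = (1/3, 1/3)
2. S lies on line YA with YS:SA = 1:5 ⇒ S = (5/6, 0)
3. B lies on line PY with PB:BY = 3:2 ⇒ B = (11/15, 2/15)
4. K is the centroid of triangle BPS ⇒ K = (19/30, 7/45)
5. D is the midpoint of KY ⇒ D = (49/60, 7/90)
6. N is the intersection of line SA and line PD ⇒ N = (133/138, 0)
N = P + t·(D−P) with t = 30/23, so PN:ND = t:(1−t) = 30/23:-7/23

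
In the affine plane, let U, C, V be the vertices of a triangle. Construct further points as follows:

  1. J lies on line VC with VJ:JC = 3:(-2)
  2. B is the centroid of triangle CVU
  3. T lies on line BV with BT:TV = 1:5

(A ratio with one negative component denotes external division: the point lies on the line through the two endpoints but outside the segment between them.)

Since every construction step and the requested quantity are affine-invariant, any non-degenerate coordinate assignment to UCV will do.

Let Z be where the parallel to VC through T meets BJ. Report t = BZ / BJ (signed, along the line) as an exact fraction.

t = 1/6

Set U = (0, 0), C = (1, 0), V = (0, 1); any affine frame gives the same invariant.
1. J lies on line VC with VJ:JC = 3:(-2) ⇒ J = (3, -2)
2. B is the centroid of triangle CVU ⇒ B = (1/3, 1/3)
3. T lies on line BV with BT:TV = 1:5 ⇒ T = (5/18, 4/9)
through T parallel to VC: direction (1, -1); meets BJ at Z = (7/9, -1/18)
Z = B + t·(J−B) with t = 1/6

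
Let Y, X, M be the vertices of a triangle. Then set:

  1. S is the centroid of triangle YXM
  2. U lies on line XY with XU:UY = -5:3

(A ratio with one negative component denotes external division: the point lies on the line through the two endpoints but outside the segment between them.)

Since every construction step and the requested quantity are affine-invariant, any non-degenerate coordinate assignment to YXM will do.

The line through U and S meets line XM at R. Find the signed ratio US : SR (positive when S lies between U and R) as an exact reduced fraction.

Work in coordinates with Y = (0, 0), X = (1, 0), M = (0, 1).
1. S is the centroid of triangle YXM ⇒ S = (1/3, 1/3)
2. U lies on line XY with XU:UY = -5:3 ⇒ U = (-3/2, 0)
line US meets XM at R = (8/13, 5/13)
S = U + t·(R−U) with t = 13/15, so US:SR = 13/15:2/15

US:SR = 13/2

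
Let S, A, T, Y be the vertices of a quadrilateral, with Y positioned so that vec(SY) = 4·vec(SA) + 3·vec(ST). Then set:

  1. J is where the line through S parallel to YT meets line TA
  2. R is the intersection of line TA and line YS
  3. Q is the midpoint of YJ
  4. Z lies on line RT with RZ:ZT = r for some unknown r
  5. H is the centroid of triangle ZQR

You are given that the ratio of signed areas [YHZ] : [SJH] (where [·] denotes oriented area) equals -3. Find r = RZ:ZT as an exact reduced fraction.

Work in coordinates with S = (0, 0), A = (1, 0), T = (0, 1), Y = (4, 3).
1. J is where the line through S parallel to YT meets line TA ⇒ J = (2/3, 1/3)
2. R is the intersection of line TA and line YS ⇒ R = (4/7, 3/7)
3. Q is the midpoint of YJ ⇒ Q = (7/3, 5/3)
4. With RZ:ZT = r, write λ = r/(r+1) so Z = R + λ·(T−R); Z is affine-linear in λ
5. H is the centroid of triangle ZQR ⇒ H is an affine combination of earlier points and hence also affine-linear in λ
Every point depending on Z is an affine combination of Z and λ-independent points, so each such coordinate is linear in λ; the λ² term in each signed area is a multiple of (T−R)×(T−R) = 0, so 2·[YHZ] and 2·[SJH] are each linear in λ. Evaluating at λ=0 and λ=1:
  2·[YHZ] = -12/7·λ − 2/21,   2·[SJH] = 4/21·λ + 11/63
So [YHZ]:[SJH] = (-12/7·λ − 2/21) / (4/21·λ + 11/63). Setting this equal to -3:
  -12/7·λ − 2/21 = -3·(4/21·λ + 11/63)  ⇒  λ = 3/8
Then r = λ/(1−λ) = (3/8)/(5/8) = 3/5. Check: with r = 3/5, Z = (5/14, 9/14) and [YHZ]:[SJH] = -3 as required.

r = 3/5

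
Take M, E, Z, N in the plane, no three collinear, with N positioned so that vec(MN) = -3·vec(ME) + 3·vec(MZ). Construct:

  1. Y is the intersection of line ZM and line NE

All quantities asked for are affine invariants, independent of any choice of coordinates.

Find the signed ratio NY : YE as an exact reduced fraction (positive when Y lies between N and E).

Assign M = (0, 0), E = (1, 0), Z = (0, 1), N = (-3, 3) — the answer is frame-independent, so this choice is without loss of generality.
1. Y is the intersection of line ZM and line NE ⇒ Y = (0, 3/4)
Y = N + t·(E−N) with t = 3/4, so NY:YE = t:(1−t) = 3/4:1/4

NY:YE = 3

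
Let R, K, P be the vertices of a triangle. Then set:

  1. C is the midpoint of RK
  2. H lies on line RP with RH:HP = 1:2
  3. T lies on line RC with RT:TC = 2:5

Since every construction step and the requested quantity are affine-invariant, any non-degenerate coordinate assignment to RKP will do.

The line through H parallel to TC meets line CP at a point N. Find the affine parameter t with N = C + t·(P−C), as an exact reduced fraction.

Work in coordinates with R = (0, 0), K = (1, 0), P = (0, 1).
1. C is the midpoint of RK ⇒ C = (1/2, 0)
2. H lies on line RP with RH:HP = 1:2 ⇒ H = (0, 1/3)
3. T lies on line RC with RT:TC = 2:5 ⇒ T = (1/7, 0)
through H parallel to TC: direction (5/14, 0); meets CP at N = (1/3, 1/3)
N = C + t·(P−C) with t = 1/3

t = 1/3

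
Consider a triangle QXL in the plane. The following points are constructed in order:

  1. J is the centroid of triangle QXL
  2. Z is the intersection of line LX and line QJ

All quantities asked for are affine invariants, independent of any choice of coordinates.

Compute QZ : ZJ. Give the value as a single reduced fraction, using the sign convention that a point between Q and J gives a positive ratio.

Assign Q = (0, 0), X = (1, 0), L = (0, 1) — the answer is frame-independent, so this choice is without loss of generality.
1. J is the centroid of triangle QXL ⇒ J = (1/3, 1/3)
2. Z is the intersection of line LX and line QJ ⇒ Z = (1/2, 1/2)
Z = Q + t·(J−Q) with t = 3/2, so QZ:ZJ = t:(1−t) = 3/2:-1/2

QZ:ZJ = -3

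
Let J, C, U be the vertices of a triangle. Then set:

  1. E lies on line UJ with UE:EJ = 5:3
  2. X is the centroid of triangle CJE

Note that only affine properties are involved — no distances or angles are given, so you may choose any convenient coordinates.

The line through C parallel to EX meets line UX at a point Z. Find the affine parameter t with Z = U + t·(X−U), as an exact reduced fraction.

Choose coordinates J = (0, 0), C = (1, 0), U = (0, 1).
1. E lies on line UJ with UE:EJ = 5:3 ⇒ E = (0, 3/8)
2. X is the centroid of triangle CJE ⇒ X = (1/3, 1/8)
through C parallel to EX: direction (1/3, -1/4); meets UX at Z = (2/15, 13/20)
Z = U + t·(X−U) with t = 2/5

t = 2/5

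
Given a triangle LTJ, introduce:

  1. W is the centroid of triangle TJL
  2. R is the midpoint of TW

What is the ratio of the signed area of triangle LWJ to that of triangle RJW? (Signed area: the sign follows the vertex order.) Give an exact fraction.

[LWJ]:[RJW] = 2

Assign L = (0, 0), T = (1, 0), J = (0, 1) — the answer is frame-independent, so this choice is without loss of generality.
1. W is the centroid of triangle TJL ⇒ W = (1/3, 1/3)
2. R is the midpoint of TW ⇒ R = (2/3, 1/6)
2·[LWJ] = 1/3, 2·[RJW] = 1/6
[LWJ]:[RJW] = 1/3:1/6 = 2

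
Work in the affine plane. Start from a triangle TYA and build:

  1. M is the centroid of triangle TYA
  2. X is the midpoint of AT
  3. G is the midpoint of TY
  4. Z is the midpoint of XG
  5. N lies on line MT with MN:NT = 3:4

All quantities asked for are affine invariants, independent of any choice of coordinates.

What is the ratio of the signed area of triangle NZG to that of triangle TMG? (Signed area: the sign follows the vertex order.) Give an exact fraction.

Choose coordinates T = (0, 0), Y = (1, 0), A = (0, 1).
1. M is the centroid of triangle TYA ⇒ M = (1/3, 1/3)
2. X is the midpoint of AT ⇒ X = (0, 1/2)
3. G is the midpoint of TY ⇒ G = (1/2, 0)
4. Z is the midpoint of XG ⇒ Z = (1/4, 1/4)
5. N lies on line MT with MN:NT = 3:4 ⇒ N = (4/21, 4/21)
2·[NZG] = -5/168, 2·[TMG] = -1/6
[NZG]:[TMG] = -5/168:-1/6 = 5/28

[NZG]:[TMG] = 5/28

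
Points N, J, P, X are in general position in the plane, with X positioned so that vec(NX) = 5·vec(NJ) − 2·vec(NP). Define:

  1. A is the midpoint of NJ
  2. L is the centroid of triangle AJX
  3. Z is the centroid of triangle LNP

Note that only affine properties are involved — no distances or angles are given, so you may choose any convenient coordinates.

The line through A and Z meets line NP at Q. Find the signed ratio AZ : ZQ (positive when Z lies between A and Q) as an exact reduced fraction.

AZ:ZQ = -4/13

Set N = (0, 0), J = (1, 0), P = (0, 1), X = (5, -2); any affine frame gives the same invariant.
1. A is the midpoint of NJ ⇒ A = (1/2, 0)
2. L is the centroid of triangle AJX ⇒ L = (13/6, -2/3)
3. Z is the centroid of triangle LNP ⇒ Z = (13/18, 1/9)
line AZ meets NP at Q = (0, -1/4)
Z = A + t·(Q−A) with t = -4/9, so AZ:ZQ = -4/9:13/9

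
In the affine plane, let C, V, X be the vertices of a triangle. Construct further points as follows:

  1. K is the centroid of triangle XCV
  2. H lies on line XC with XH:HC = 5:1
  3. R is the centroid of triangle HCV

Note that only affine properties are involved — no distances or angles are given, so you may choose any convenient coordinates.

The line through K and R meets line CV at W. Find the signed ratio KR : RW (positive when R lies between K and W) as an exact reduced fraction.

Choose coordinates C = (0, 0), V = (1, 0), X = (0, 1).
1. K is the centroid of triangle XCV ⇒ K = (1/3, 1/3)
2. H lies on line XC with XH:HC = 5:1 ⇒ H = (0, 1/6)
3. R is the centroid of triangle HCV ⇒ R = (1/3, 1/18)
line KR meets CV at W = (1/3, 0)
R = K + t·(W−K) with t = 5/6, so KR:RW = 5/6:1/6

KR:RW = 5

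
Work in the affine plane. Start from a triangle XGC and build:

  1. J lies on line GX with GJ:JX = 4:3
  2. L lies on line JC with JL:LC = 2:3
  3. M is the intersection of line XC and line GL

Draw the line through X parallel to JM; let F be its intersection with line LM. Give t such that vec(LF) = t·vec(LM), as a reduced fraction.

t = 47/12

Work in coordinates with X = (0, 0), G = (1, 0), C = (0, 1).
1. J lies on line GX with GJ:JX = 4:3 ⇒ J = (3/7, 0)
2. L lies on line JC with JL:LC = 2:3 ⇒ L = (9/35, 2/5)
3. M is the intersection of line XC and line GL ⇒ M = (0, 7/13)
through X parallel to JM: direction (-3/7, 7/13); meets LM at F = (-3/4, 49/52)
F = L + t·(M−L) with t = 47/12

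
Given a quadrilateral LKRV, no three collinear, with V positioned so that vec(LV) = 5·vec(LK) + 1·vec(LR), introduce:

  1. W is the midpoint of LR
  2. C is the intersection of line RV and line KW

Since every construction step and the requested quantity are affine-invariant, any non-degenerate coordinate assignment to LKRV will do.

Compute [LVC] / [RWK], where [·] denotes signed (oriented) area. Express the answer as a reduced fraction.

Assign L = (0, 0), K = (1, 0), R = (0, 1), V = (5, 1) — the answer is frame-independent, so this choice is without loss of generality.
1. W is the midpoint of LR ⇒ W = (0, 1/2)
2. C is the intersection of line RV and line KW ⇒ C = (-1, 1)
2·[LVC] = 6, 2·[RWK] = 1/2
[LVC]:[RWK] = 6:1/2 = 12

[LVC]:[RWK] = 12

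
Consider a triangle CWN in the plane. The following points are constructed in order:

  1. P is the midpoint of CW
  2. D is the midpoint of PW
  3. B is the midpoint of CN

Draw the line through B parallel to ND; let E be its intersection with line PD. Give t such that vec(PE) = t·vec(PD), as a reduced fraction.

Set C = (0, 0), W = (1, 0), N = (0, 1); any affine frame gives the same invariant.
1. P is the midpoint of CW ⇒ P = (1/2, 0)
2. D is the midpoint of PW ⇒ D = (3/4, 0)
3. B is the midpoint of CN ⇒ B = (0, 1/2)
through B parallel to ND: direction (3/4, -1); meets PD at E = (3/8, 0)
E = P + t·(D−P) with t = -1/2

t = -1/2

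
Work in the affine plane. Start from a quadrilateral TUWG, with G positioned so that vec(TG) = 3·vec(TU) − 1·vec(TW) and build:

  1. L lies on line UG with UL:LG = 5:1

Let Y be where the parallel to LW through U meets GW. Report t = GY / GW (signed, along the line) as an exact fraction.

t = 6

Work in coordinates with T = (0, 0), U = (1, 0), W = (0, 1), G = (3, -1).
1. L lies on line UG with UL:LG = 5:1 ⇒ L = (8/3, -5/6)
through U parallel to LW: direction (-8/3, 11/6); meets GW at Y = (-15, 11)
Y = G + t·(W−G) with t = 6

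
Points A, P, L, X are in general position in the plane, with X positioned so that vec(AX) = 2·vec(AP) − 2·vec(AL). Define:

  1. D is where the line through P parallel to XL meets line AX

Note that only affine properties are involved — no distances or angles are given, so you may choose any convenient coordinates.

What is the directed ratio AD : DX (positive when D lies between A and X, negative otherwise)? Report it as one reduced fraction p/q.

Assign A = (0, 0), P = (1, 0), L = (0, 1), X = (2, -2) — the answer is frame-independent, so this choice is without loss of generality.
1. D is where the line through P parallel to XL meets line AX ⇒ D = (3, -3)
D = A + t·(X−A) with t = 3/2, so AD:DX = t:(1−t) = 3/2:-1/2

AD:DX = -3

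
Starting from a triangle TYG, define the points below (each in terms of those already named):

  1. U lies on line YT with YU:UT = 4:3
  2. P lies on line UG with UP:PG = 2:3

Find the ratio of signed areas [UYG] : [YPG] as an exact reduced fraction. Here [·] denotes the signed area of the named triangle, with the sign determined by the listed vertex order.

Assign T = (0, 0), Y = (1, 0), G = (0, 1) — the answer is frame-independent, so this choice is without loss of generality.
1. U lies on line YT with YU:UT = 4:3 ⇒ U = (3/7, 0)
2. P lies on line UG with UP:PG = 2:3 ⇒ P = (9/35, 2/5)
2·[UYG] = 4/7, 2·[YPG] = -12/35
[UYG]:[YPG] = 4/7:-12/35 = -5/3

[UYG]:[YPG] = -5/3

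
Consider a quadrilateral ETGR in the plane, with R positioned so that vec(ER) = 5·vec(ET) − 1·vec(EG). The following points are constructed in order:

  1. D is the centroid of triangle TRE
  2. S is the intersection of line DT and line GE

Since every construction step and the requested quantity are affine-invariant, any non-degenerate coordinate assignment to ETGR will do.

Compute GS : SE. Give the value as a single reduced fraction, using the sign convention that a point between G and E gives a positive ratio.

Set E = (0, 0), T = (1, 0), G = (0, 1), R = (5, -1); any affine frame gives the same invariant.
1. D is the centroid of triangle TRE ⇒ D = (2, -1/3)
2. S is the intersection of line DT and line GE ⇒ S = (0, 1/3)
S = G + t·(E−G) with t = 2/3, so GS:SE = t:(1−t) = 2/3:1/3

GS:SE = 2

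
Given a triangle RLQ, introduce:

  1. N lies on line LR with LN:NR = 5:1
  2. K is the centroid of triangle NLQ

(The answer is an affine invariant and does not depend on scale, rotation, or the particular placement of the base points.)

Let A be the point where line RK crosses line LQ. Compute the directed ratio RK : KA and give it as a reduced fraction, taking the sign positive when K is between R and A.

Assign R = (0, 0), L = (1, 0), Q = (0, 1) — the answer is frame-independent, so this choice is without loss of generality.
1. N lies on line LR with LN:NR = 5:1 ⇒ N = (1/6, 0)
2. K is the centroid of triangle NLQ ⇒ K = (7/18, 1/3)
line RK meets LQ at A = (7/13, 6/13)
K = R + t·(A−R) with t = 13/18, so RK:KA = 13/18:5/18

RK:KA = 13/5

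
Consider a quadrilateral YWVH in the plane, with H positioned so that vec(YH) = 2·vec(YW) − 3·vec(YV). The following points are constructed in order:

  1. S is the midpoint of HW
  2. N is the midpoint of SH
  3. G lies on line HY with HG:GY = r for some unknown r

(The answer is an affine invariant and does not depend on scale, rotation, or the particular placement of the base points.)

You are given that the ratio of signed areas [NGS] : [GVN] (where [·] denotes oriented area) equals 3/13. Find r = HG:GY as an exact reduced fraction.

Choose coordinates Y = (0, 0), W = (1, 0), V = (0, 1), H = (2, -3).
1. S is the midpoint of HW ⇒ S = (3/2, -3/2)
2. N is the midpoint of SH ⇒ N = (7/4, -9/4)
3. With HG:GY = r, write λ = r/(r+1) so G = H + λ·(Y−H); G is affine-linear in λ
Every point depending on G is an affine combination of G and λ-independent points, so each such coordinate is linear in λ; the λ² term in each signed area is a multiple of (Y−H)×(Y−H) = 0, so 2·[NGS] and 2·[GVN] are each linear in λ. Evaluating at λ=0 and λ=1:
  2·[NGS] = -3/4·λ,   2·[GVN] = -5/4·λ − 1/2
So [NGS]:[GVN] = (-3/4·λ) / (-5/4·λ − 1/2). Setting this equal to 3/13:
  -3/4·λ = 3/13·(-5/4·λ − 1/2)  ⇒  λ = 1/4
Then r = λ/(1−λ) = (1/4)/(3/4) = 1/3. Check: with r = 1/3, G = (3/2, -9/4) and [NGS]:[GVN] = 3/13 as required.

r = 1/3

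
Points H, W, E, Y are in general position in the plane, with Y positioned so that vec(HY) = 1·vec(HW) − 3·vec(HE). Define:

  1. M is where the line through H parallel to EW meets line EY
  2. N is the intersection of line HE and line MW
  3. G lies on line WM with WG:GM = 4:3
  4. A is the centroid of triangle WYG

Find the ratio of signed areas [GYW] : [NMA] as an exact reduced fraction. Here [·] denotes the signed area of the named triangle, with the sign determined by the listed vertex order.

Choose coordinates H = (0, 0), W = (1, 0), E = (0, 1), Y = (1, -3).
1. M is where the line through H parallel to EW meets line EY ⇒ M = (1/3, -1/3)
2. N is the intersection of line HE and line MW ⇒ N = (0, -1/2)
3. G lies on line WM with WG:GM = 4:3 ⇒ G = (13/21, -4/21)
4. A is the centroid of triangle WYG ⇒ A = (55/63, -67/63)
2·[GYW] = 8/7, 2·[NMA] = -1/3
[GYW]:[NMA] = 8/7:-1/3 = -24/7

[GYW]:[NMA] = -24/7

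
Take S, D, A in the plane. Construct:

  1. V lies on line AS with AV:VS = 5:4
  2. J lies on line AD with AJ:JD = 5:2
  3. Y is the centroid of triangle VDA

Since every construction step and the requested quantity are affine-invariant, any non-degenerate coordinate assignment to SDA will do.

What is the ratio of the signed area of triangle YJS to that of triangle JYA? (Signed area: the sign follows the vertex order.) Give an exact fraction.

[YJS]:[JYA] = 47/25

Choose coordinates S = (0, 0), D = (1, 0), A = (0, 1).
1. V lies on line AS with AV:VS = 5:4 ⇒ V = (0, 4/9)
2. J lies on line AD with AJ:JD = 5:2 ⇒ J = (5/7, 2/7)
3. Y is the centroid of triangle VDA ⇒ Y = (1/3, 13/27)
2·[YJS] = -47/189, 2·[JYA] = -25/189
[YJS]:[JYA] = -47/189:-25/189 = 47/25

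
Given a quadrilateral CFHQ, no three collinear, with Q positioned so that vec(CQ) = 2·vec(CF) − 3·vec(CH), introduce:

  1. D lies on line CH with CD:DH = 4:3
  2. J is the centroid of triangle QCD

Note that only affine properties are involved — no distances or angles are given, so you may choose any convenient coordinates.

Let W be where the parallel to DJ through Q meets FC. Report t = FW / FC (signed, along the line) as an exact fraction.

Choose coordinates C = (0, 0), F = (1, 0), H = (0, 1), Q = (2, -3).
1. D lies on line CH with CD:DH = 4:3 ⇒ D = (0, 4/7)
2. J is the centroid of triangle QCD ⇒ J = (2/3, -17/21)
through Q parallel to DJ: direction (2/3, -29/21); meets FC at W = (16/29, 0)
W = F + t·(C−F) with t = 13/29

t = 13/29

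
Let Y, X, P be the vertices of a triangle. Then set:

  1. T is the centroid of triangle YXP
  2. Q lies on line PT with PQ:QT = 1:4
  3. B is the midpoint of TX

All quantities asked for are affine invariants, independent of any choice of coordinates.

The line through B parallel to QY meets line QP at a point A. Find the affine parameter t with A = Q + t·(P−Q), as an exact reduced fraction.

t = -17/2

Assign Y = (0, 0), X = (1, 0), P = (0, 1) — the answer is frame-independent, so this choice is without loss of generality.
1. T is the centroid of triangle YXP ⇒ T = (1/3, 1/3)
2. Q lies on line PT with PQ:QT = 1:4 ⇒ Q = (1/15, 13/15)
3. B is the midpoint of TX ⇒ B = (2/3, 1/6)
through B parallel to QY: direction (-1/15, -13/15); meets QP at A = (19/30, -4/15)
A = Q + t·(P−Q) with t = -17/2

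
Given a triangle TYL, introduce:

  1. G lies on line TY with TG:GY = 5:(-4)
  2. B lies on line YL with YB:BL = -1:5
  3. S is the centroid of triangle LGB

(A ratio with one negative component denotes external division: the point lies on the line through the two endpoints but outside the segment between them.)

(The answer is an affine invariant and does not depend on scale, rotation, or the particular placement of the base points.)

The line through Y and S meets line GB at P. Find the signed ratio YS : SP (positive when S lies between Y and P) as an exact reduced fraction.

YS:SP = -2/5

Set T = (0, 0), Y = (1, 0), L = (0, 1); any affine frame gives the same invariant.
1. G lies on line TY with TG:GY = 5:(-4) ⇒ G = (5, 0)
2. B lies on line YL with YB:BL = -1:5 ⇒ B = (5/4, -1/4)
3. S is the centroid of triangle LGB ⇒ S = (25/12, 1/4)
line YS meets GB at P = (-5/8, -3/8)
S = Y + t·(P−Y) with t = -2/3, so YS:SP = -2/3:5/3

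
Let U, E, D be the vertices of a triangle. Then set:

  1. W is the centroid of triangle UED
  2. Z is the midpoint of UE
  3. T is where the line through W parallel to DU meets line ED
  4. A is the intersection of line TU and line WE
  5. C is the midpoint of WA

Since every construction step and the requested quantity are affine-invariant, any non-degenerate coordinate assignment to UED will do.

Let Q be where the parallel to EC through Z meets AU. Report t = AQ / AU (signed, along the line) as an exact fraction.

Assign U = (0, 0), E = (1, 0), D = (0, 1) — the answer is frame-independent, so this choice is without loss of generality.
1. W is the centroid of triangle UED ⇒ W = (1/3, 1/3)
2. Z is the midpoint of UE ⇒ Z = (1/2, 0)
3. T is where the line through W parallel to DU meets line ED ⇒ T = (1/3, 2/3)
4. A is the intersection of line TU and line WE ⇒ A = (1/5, 2/5)
5. C is the midpoint of WA ⇒ C = (4/15, 11/30)
through Z parallel to EC: direction (-11/15, 11/30); meets AU at Q = (1/10, 1/5)
Q = A + t·(U−A) with t = 1/2

t = 1/2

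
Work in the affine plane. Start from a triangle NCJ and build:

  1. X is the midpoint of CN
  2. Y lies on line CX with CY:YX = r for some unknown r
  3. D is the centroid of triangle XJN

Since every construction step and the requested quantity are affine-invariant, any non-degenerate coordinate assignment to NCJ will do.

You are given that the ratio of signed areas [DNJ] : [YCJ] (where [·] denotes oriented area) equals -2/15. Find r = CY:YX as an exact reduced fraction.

r = -5/3

Assign N = (0, 0), C = (1, 0), J = (0, 1) — the answer is frame-independent, so this choice is without loss of generality.
1. X is the midpoint of CN ⇒ X = (1/2, 0)
2. With CY:YX = r, write λ = r/(r+1) so Y = C + λ·(X−C); Y is affine-linear in λ
3. D is the centroid of triangle XJN ⇒ D = (1/6, 1/3)
Every point depending on Y is an affine combination of Y and λ-independent points, so each such coordinate is linear in λ; the λ² term in each signed area is a multiple of (X−C)×(X−C) = 0, so 2·[DNJ] and 2·[YCJ] are each linear in λ. Evaluating at λ=0 and λ=1:
  2·[DNJ] = -1/6,   2·[YCJ] = 1/2·λ
So [DNJ]:[YCJ] = (-1/6) / (1/2·λ). Setting this equal to -2/15:
  -1/6 = -2/15·(1/2·λ)  ⇒  λ = 5/2
Then r = λ/(1−λ) = (5/2)/(-3/2) = -5/3. Check: with r = -5/3, Y = (-1/4, 0) and [DNJ]:[YCJ] = -2/15 as required.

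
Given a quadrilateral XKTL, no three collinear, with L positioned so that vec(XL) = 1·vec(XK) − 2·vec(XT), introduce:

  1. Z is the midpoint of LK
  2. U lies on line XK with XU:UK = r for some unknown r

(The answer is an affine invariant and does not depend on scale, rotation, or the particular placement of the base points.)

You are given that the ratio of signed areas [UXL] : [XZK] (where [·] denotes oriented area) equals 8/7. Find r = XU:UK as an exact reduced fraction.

Choose coordinates X = (0, 0), K = (1, 0), T = (0, 1), L = (1, -2).
1. Z is the midpoint of LK ⇒ Z = (1, -1)
2. With XU:UK = r, write λ = r/(r+1) so U = X + λ·(K−X); U is affine-linear in λ
Every point depending on U is an affine combination of U and λ-independent points, so each such coordinate is linear in λ; the λ² term in each signed area is a multiple of (K−X)×(K−X) = 0, so 2·[UXL] and 2·[XZK] are each linear in λ. Evaluating at λ=0 and λ=1:
  2·[UXL] = 2·λ,   2·[XZK] = 1
So [UXL]:[XZK] = (2·λ) / (1). Setting this equal to 8/7:
  2·λ = 8/7·(1)  ⇒  λ = 4/7
Then r = λ/(1−λ) = (4/7)/(3/7) = 4/3. Check: with r = 4/3, U = (4/7, 0) and [UXL]:[XZK] = 8/7 as required.

r = 4/3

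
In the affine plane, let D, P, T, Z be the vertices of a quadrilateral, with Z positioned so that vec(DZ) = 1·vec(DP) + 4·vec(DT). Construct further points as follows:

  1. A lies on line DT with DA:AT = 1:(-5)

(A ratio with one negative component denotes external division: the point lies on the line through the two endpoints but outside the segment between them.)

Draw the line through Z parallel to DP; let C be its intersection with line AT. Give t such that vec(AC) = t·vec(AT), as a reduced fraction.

Work in coordinates with D = (0, 0), P = (1, 0), T = (0, 1), Z = (1, 4).
1. A lies on line DT with DA:AT = 1:(-5) ⇒ A = (0, -1/4)
through Z parallel to DP: direction (1, 0); meets AT at C = (0, 4)
C = A + t·(T−A) with t = 17/5

t = 17/5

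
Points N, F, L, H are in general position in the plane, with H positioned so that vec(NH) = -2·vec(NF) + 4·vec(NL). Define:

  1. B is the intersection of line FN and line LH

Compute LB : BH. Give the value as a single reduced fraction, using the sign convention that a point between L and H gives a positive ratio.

Set N = (0, 0), F = (1, 0), L = (0, 1), H = (-2, 4); any affine frame gives the same invariant.
1. B is the intersection of line FN and line LH ⇒ B = (2/3, 0)
B = L + t·(H−L) with t = -1/3, so LB:BH = t:(1−t) = -1/3:4/3

LB:BH = -1/4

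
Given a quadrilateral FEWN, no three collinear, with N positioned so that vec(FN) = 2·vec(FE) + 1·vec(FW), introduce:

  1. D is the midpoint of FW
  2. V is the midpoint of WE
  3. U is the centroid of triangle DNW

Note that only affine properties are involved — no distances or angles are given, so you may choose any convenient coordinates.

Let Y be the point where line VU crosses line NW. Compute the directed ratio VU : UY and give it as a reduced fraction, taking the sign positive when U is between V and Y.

Work in coordinates with F = (0, 0), E = (1, 0), W = (0, 1), N = (2, 1).
1. D is the midpoint of FW ⇒ D = (0, 1/2)
2. V is the midpoint of WE ⇒ V = (1/2, 1/2)
3. U is the centroid of triangle DNW ⇒ U = (2/3, 5/6)
line VU meets NW at Y = (3/4, 1)
U = V + t·(Y−V) with t = 2/3, so VU:UY = 2/3:1/3

VU:UY = 2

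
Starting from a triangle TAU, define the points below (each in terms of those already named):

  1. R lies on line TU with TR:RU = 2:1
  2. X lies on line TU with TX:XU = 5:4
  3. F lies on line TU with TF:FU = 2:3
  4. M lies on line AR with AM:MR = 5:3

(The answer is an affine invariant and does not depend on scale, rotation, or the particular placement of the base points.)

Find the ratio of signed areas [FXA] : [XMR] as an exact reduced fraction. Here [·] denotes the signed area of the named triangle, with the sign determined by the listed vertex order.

Work in coordinates with T = (0, 0), A = (1, 0), U = (0, 1).
1. R lies on line TU with TR:RU = 2:1 ⇒ R = (0, 2/3)
2. X lies on line TU with TX:XU = 5:4 ⇒ X = (0, 5/9)
3. F lies on line TU with TF:FU = 2:3 ⇒ F = (0, 2/5)
4. M lies on line AR with AM:MR = 5:3 ⇒ M = (3/8, 5/12)
2·[FXA] = -7/45, 2·[XMR] = 1/24
[FXA]:[XMR] = -7/45:1/24 = -56/15

[FXA]:[XMR] = -56/15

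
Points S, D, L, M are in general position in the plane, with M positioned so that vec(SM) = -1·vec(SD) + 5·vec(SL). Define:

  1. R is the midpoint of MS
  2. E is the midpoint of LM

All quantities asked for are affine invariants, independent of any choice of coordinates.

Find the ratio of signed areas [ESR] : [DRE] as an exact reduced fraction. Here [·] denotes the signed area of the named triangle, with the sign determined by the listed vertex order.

Choose coordinates S = (0, 0), D = (1, 0), L = (0, 1), M = (-1, 5).
1. R is the midpoint of MS ⇒ R = (-1/2, 5/2)
2. E is the midpoint of LM ⇒ E = (-1/2, 3)
2·[ESR] = -1/4, 2·[DRE] = -3/4
[ESR]:[DRE] = -1/4:-3/4 = 1/3

[ESR]:[DRE] = 1/3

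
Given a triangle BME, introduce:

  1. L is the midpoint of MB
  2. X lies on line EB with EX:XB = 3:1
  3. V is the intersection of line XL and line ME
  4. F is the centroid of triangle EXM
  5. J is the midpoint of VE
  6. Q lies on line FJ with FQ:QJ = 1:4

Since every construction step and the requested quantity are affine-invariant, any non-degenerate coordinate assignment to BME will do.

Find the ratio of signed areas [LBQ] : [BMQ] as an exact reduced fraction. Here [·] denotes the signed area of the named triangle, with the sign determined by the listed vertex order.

Assign B = (0, 0), M = (1, 0), E = (0, 1) — the answer is frame-independent, so this choice is without loss of generality.
1. L is the midpoint of MB ⇒ L = (1/2, 0)
2. X lies on line EB with EX:XB = 3:1 ⇒ X = (0, 1/4)
3. V is the intersection of line XL and line ME ⇒ V = (3/2, -1/2)
4. F is the centroid of triangle EXM ⇒ F = (1/3, 5/12)
5. J is the midpoint of VE ⇒ J = (3/4, 1/4)
6. Q lies on line FJ with FQ:QJ = 1:4 ⇒ Q = (5/12, 23/60)
2·[LBQ] = -23/120, 2·[BMQ] = 23/60
[LBQ]:[BMQ] = -23/120:23/60 = -1/2

[LBQ]:[BMQ] = -1/2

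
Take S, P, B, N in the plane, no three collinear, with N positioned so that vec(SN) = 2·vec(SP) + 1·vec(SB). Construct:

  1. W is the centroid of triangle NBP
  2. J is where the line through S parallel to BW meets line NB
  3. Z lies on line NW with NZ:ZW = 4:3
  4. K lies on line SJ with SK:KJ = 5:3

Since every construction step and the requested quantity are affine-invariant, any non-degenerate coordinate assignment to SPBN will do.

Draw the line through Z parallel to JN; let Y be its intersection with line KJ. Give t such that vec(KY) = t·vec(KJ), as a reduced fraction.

t = 31/63

Work in coordinates with S = (0, 0), P = (1, 0), B = (0, 1), N = (2, 1).
1. W is the centroid of triangle NBP ⇒ W = (1, 2/3)
2. J is where the line through S parallel to BW meets line NB ⇒ J = (-3, 1)
3. Z lies on line NW with NZ:ZW = 4:3 ⇒ Z = (10/7, 17/21)
4. K lies on line SJ with SK:KJ = 5:3 ⇒ K = (-15/8, 5/8)
through Z parallel to JN: direction (5, 0); meets KJ at Y = (-17/7, 17/21)
Y = K + t·(J−K) with t = 31/63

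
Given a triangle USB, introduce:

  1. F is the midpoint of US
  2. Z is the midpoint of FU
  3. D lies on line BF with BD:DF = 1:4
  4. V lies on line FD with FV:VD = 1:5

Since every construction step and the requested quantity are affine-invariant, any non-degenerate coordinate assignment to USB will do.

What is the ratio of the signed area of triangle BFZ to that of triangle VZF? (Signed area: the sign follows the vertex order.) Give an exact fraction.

[BFZ]:[VZF] = -15/2

Set U = (0, 0), S = (1, 0), B = (0, 1); any affine frame gives the same invariant.
1. F is the midpoint of US ⇒ F = (1/2, 0)
2. Z is the midpoint of FU ⇒ Z = (1/4, 0)
3. D lies on line BF with BD:DF = 1:4 ⇒ D = (1/10, 4/5)
4. V lies on line FD with FV:VD = 1:5 ⇒ V = (13/30, 2/15)
2·[BFZ] = -1/4, 2·[VZF] = 1/30
[BFZ]:[VZF] = -1/4:1/30 = -15/2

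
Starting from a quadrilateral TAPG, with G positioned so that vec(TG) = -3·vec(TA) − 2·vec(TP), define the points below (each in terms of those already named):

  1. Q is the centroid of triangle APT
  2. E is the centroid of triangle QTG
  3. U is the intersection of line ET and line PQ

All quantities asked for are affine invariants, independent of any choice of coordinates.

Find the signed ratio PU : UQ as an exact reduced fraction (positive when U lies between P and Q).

Assign T = (0, 0), A = (1, 0), P = (0, 1), G = (-3, -2) — the answer is frame-independent, so this choice is without loss of generality.
1. Q is the centroid of triangle APT ⇒ Q = (1/3, 1/3)
2. E is the centroid of triangle QTG ⇒ E = (-8/9, -5/9)
3. U is the intersection of line ET and line PQ ⇒ U = (8/21, 5/21)
U = P + t·(Q−P) with t = 8/7, so PU:UQ = t:(1−t) = 8/7:-1/7

PU:UQ = -8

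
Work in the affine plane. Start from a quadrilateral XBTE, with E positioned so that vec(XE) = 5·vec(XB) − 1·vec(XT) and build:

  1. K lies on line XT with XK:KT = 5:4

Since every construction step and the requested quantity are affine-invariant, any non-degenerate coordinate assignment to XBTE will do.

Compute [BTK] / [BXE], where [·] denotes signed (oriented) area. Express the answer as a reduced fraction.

Set X = (0, 0), B = (1, 0), T = (0, 1), E = (5, -1); any affine frame gives the same invariant.
1. K lies on line XT with XK:KT = 5:4 ⇒ K = (0, 5/9)
2·[BTK] = 4/9, 2·[BXE] = 1
[BTK]:[BXE] = 4/9:1 = 4/9

[BTK]:[BXE] = 4/9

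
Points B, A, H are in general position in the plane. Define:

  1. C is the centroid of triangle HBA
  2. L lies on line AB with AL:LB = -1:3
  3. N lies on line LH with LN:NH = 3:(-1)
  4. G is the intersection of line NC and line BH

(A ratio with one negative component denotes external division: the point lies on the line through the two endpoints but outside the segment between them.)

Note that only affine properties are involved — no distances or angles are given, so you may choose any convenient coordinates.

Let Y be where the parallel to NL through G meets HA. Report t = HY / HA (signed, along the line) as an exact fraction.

t = 12/13

Work in coordinates with B = (0, 0), A = (1, 0), H = (0, 1).
1. C is the centroid of triangle HBA ⇒ C = (1/3, 1/3)
2. L lies on line AB with AL:LB = -1:3 ⇒ L = (3/2, 0)
3. N lies on line LH with LN:NH = 3:(-1) ⇒ N = (-3/4, 3/2)
4. G is the intersection of line NC and line BH ⇒ G = (0, 9/13)
through G parallel to NL: direction (9/4, -3/2); meets HA at Y = (12/13, 1/13)
Y = H + t·(A−H) with t = 12/13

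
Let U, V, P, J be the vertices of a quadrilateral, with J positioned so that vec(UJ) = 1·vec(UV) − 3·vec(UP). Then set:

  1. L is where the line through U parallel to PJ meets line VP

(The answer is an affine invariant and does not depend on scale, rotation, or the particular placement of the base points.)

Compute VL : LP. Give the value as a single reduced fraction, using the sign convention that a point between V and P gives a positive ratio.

Work in coordinates with U = (0, 0), V = (1, 0), P = (0, 1), J = (1, -3).
1. L is where the line through U parallel to PJ meets line VP ⇒ L = (-1/3, 4/3)
L = V + t·(P−V) with t = 4/3, so VL:LP = t:(1−t) = 4/3:-1/3

VL:LP = -4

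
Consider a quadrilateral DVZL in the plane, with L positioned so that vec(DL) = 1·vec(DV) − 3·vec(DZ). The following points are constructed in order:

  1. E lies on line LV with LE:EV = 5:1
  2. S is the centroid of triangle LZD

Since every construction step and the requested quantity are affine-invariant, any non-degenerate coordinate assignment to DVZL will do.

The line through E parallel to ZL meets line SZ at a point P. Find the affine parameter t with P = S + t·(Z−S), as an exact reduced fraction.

t = 17/2

Set D = (0, 0), V = (1, 0), Z = (0, 1), L = (1, -3); any affine frame gives the same invariant.
1. E lies on line LV with LE:EV = 5:1 ⇒ E = (1, -1/2)
2. S is the centroid of triangle LZD ⇒ S = (1/3, -2/3)
through E parallel to ZL: direction (1, -4); meets SZ at P = (-5/2, 27/2)
P = S + t·(Z−S) with t = 17/2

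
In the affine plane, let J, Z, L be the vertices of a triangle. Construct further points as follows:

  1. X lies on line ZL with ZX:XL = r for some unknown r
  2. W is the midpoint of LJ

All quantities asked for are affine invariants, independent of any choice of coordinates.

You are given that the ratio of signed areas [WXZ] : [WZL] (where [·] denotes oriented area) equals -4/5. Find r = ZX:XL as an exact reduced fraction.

Work in coordinates with J = (0, 0), Z = (1, 0), L = (0, 1).
1. With ZX:XL = r, write λ = r/(r+1) so X = Z + λ·(L−Z); X is affine-linear in λ
2. W is the midpoint of LJ ⇒ W = (0, 1/2)
Every point depending on X is an affine combination of X and λ-independent points, so each such coordinate is linear in λ; the λ² term in each signed area is a multiple of (L−Z)×(L−Z) = 0, so 2·[WXZ] and 2·[WZL] are each linear in λ. Evaluating at λ=0 and λ=1:
  2·[WXZ] = -1/2·λ,   2·[WZL] = 1/2
So [WXZ]:[WZL] = (-1/2·λ) / (1/2). Setting this equal to -4/5:
  -1/2·λ = -4/5·(1/2)  ⇒  λ = 4/5
Then r = λ/(1−λ) = (4/5)/(1/5) = 4. Check: with r = 4, X = (1/5, 4/5) and [WXZ]:[WZL] = -4/5 as required.

r = 4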